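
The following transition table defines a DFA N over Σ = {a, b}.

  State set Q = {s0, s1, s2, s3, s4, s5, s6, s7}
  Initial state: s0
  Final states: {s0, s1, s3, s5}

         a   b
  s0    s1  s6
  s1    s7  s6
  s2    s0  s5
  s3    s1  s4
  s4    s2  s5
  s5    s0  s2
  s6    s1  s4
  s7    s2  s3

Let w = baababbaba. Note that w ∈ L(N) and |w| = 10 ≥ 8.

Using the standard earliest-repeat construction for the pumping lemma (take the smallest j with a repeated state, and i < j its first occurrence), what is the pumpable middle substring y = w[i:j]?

Run of N on w = b a a b a b b a b a:
  step 0: s0  (start)
  step 1: s6  (read b: s0→s6)
  step 2: s1  (read a: s6→s1)
  step 3: s7  (read a: s1→s7)
  step 4: s3  (read b: s7→s3)
  step 5: s1  (read a: s3→s1)   ← first repeat (s1 seen earlier)
  step 6: s6  (read b: s1→s6)
  step 7: s4  (read b: s6→s4)
  step 8: s2  (read a: s4→s2)
  step 9: s5  (read b: s2→s5)
  step 10: s0  (read a: s5→s0)

So i = 2, j = 5, giving x = w[0:2] = ba, y = w[2:5] = aba, z = w[5:10] = bbaba.
Check: |xy| = 5 ≤ 8 and |y| = 3 ≥ 1. Reading y takes N from s1 back to s1, so every xyⁱz is accepted.
The DFA has 8 states, so the proof of the pumping lemma guarantees a repeated state among the first 8+1 visited; the segment between the two visits is the pumpable y.

aba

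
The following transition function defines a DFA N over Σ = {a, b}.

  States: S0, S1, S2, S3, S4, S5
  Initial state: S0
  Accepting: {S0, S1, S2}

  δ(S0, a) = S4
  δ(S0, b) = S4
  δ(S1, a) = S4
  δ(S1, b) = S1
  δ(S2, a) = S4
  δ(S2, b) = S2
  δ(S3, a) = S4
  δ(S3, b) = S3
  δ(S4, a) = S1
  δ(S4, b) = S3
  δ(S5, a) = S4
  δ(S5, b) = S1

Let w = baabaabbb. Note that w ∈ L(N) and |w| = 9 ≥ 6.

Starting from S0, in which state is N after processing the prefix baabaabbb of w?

S1

Run of N on the first 9 characters of w = b a a b a a b b b:
  step 0: S0  (start)
  step 1: S4  (read b: S0→S4)
  step 2: S1  (read a: S4→S1)
  step 3: S4  (read a: S1→S4)
  step 4: S3  (read b: S4→S3)
  step 5: S4  (read a: S3→S4)
  step 6: S1  (read a: S4→S1)
  step 7: S1  (read b: S1→S1)
  step 8: S1  (read b: S1→S1)
  step 9: S1  (read b: S1→S1)

After reading 9 characters, N is in state S1.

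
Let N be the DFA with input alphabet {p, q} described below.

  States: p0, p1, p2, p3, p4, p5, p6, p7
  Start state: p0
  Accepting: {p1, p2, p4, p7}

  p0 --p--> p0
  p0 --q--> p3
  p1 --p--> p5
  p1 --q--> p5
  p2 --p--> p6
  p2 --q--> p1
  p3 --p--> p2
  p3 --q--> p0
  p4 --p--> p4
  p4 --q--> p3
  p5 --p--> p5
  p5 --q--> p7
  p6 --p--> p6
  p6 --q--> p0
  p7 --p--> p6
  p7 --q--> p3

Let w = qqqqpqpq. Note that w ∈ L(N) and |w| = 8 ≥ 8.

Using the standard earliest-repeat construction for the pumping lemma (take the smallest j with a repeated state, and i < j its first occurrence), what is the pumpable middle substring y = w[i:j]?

qq

State sequence: p0 -q-> p3 -q-> p0 -q-> p3 -q-> p0 -p-> p0 -q-> p3 -p-> p2 -q-> p1
First repeat at step 2: p0 was already visited.

So i = 0, j = 2, giving x = w[0:0] = ε, y = w[0:2] = qq, z = w[2:8] = qqpqpq.
Check: |xy| = 2 ≤ 8 and |y| = 2 ≥ 1. Reading y takes N from p0 back to p0, so every xyⁱz is accepted.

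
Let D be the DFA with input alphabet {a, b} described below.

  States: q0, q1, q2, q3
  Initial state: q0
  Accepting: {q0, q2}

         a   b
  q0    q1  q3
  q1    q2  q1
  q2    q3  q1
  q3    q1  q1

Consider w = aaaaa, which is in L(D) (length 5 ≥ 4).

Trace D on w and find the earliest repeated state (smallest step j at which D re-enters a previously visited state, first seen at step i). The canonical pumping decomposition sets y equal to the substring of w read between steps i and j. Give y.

Run of D on w = a a a a a:
  step 0: q0  (start)
  step 1: q1  (read a: q0→q1)
  step 2: q2  (read a: q1→q2)
  step 3: q3  (read a: q2→q3)
  step 4: q1  (read a: q3→q1)   ← first repeat (q1 seen earlier)
  step 5: q2  (read a: q1→q2)

So i = 1, j = 4, giving x = w[0:1] = a, y = w[1:4] = aaa, z = w[4:5] = a.
Check: |xy| = 4 ≤ 4 and |y| = 3 ≥ 1. Reading y takes D from q1 back to q1, so every xyⁱz is accepted.
The DFA has 4 states, so the proof of the pumping lemma guarantees a repeated state among the first 4+1 visited; the segment between the two visits is the pumpable y.

aaa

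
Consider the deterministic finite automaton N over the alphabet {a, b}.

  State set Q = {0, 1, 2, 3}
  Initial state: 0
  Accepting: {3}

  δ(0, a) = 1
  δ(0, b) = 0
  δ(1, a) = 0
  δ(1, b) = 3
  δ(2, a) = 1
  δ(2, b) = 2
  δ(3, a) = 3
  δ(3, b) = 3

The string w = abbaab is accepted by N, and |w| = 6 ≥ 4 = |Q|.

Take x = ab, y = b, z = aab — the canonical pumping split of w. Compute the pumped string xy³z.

abbbbaab

xy^3z = ab·b·b·b·aab = abbbbaab.
Reading y = b takes N from 3 back to 3, so after x·y·y·y the machine is still in 3, and z then leads to the accepting state 3. Hence abbbbaab ∈ L(N).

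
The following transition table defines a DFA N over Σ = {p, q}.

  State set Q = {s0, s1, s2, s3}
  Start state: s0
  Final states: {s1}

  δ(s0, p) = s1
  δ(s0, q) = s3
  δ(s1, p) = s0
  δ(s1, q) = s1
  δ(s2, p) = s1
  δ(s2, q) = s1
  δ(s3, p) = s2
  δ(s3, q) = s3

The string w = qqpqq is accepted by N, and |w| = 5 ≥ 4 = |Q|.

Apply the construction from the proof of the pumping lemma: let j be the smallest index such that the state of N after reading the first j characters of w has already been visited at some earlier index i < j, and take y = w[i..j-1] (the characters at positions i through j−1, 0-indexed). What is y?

Run of N on w = q q p q q:
  step 0: s0  (start)
  step 1: s3  (read q: s0→s3)
  step 2: s3  (read q: s3→s3)   ← first repeat (s3 seen earlier)
  step 3: s2  (read p: s3→s2)
  step 4: s1  (read q: s2→s1)
  step 5: s1  (read q: s1→s1)

So i = 1, j = 2, giving x = w[0:1] = q, y = w[1:2] = q, z = w[2:5] = pqq.
Check: |xy| = 2 ≤ 4 and |y| = 1 ≥ 1. Reading y takes N from s3 back to s3, so every xyⁱz is accepted.

q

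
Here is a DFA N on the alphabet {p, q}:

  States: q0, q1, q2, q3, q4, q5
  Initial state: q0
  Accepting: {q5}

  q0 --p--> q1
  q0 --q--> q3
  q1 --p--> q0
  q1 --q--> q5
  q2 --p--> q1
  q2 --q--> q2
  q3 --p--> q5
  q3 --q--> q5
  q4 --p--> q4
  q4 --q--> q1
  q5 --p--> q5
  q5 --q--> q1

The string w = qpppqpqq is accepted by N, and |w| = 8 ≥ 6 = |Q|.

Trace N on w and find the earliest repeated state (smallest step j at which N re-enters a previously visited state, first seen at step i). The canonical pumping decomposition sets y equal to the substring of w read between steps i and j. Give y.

p

Run of N on w = q p p p q p q q:
  step 0: q0  (start)
  step 1: q3  (read q: q0→q3)
  step 2: q5  (read p: q3→q5)
  step 3: q5  (read p: q5→q5)   ← first repeat (q5 seen earlier)
  step 4: q5  (read p: q5→q5)
  step 5: q1  (read q: q5→q1)
  step 6: q0  (read p: q1→q0)
  step 7: q3  (read q: q0→q3)
  step 8: q5  (read q: q3→q5)

So i = 2, j = 3, giving x = w[0:2] = qp, y = w[2:3] = p, z = w[3:8] = pqpqq.
Check: |xy| = 3 ≤ 6 and |y| = 1 ≥ 1. Reading y takes N from q5 back to q5, so every xyⁱz is accepted.
The DFA has 6 states, so the proof of the pumping lemma guarantees a repeated state among the first 6+1 visited; the segment between the two visits is the pumpable y.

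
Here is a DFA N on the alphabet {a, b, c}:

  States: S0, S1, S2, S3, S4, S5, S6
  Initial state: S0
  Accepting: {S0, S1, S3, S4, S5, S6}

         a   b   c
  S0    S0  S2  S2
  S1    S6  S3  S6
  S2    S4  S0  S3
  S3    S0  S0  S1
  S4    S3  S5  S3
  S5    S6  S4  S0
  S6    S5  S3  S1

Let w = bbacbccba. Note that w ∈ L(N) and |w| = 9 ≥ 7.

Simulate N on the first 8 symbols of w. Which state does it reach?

State sequence: S0 -b-> S2 -b-> S0 -a-> S0 -c-> S2 -b-> S0 -c-> S2 -c-> S3 -b-> S0

After reading 8 characters, N is in state S0.

S0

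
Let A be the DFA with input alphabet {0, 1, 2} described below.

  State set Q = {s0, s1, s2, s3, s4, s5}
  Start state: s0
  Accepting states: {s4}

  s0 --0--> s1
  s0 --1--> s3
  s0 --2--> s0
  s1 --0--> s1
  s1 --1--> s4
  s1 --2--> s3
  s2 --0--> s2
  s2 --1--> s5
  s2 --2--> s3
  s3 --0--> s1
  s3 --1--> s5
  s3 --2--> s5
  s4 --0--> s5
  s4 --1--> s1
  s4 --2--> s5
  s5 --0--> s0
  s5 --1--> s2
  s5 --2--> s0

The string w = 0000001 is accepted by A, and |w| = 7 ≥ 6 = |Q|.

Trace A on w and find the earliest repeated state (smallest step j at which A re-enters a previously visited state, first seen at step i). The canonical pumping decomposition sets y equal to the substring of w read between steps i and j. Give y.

State sequence: s0 -0-> s1 -0-> s1 -0-> s1 -0-> s1 -0-> s1 -0-> s1 -1-> s4
First repeat at step 2: s1 was already visited.

So i = 1, j = 2, giving x = w[0:1] = 0, y = w[1:2] = 0, z = w[2:7] = 00001.
Check: |xy| = 2 ≤ 6 and |y| = 1 ≥ 1. Reading y takes A from s1 back to s1, so every xyⁱz is accepted.

0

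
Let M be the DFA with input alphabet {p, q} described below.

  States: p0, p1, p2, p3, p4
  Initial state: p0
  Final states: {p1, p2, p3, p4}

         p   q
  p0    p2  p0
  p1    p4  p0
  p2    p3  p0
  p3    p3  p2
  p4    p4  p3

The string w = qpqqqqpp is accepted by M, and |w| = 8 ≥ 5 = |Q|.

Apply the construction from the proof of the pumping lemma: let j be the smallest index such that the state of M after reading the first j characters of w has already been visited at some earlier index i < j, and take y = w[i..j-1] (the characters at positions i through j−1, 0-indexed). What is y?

q

Run of M on w = q p q q q q p p:
  step 0: p0  (start)
  step 1: p0  (read q: p0→p0)   ← first repeat (p0 seen earlier)
  step 2: p2  (read p: p0→p2)
  step 3: p0  (read q: p2→p0)
  step 4: p0  (read q: p0→p0)
  step 5: p0  (read q: p0→p0)
  step 6: p0  (read q: p0→p0)
  step 7: p2  (read p: p0→p2)
  step 8: p3  (read p: p2→p3)

So i = 0, j = 1, giving x = w[0:0] = ε, y = w[0:1] = q, z = w[1:8] = pqqqqpp.
Check: |xy| = 1 ≤ 5 and |y| = 1 ≥ 1. Reading y takes M from p0 back to p0, so every xyⁱz is accepted.
Pumping length from the standard proof: p = 5 (the number of states). The repeated state found above gives |xy| = j ≤ 5 and |y| = j − i ≥ 1.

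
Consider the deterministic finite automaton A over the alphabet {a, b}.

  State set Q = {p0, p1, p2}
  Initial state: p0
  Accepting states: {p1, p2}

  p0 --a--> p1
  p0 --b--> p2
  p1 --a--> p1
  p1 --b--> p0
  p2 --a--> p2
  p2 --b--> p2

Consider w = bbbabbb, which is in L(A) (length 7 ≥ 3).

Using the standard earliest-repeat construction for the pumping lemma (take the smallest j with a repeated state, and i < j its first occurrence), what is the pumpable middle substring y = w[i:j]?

b

Run of A on w = b b b a b b b:
  step 0: p0  (start)
  step 1: p2  (read b: p0→p2)
  step 2: p2  (read b: p2→p2)   ← first repeat (p2 seen earlier)
  step 3: p2  (read b: p2→p2)
  step 4: p2  (read a: p2→p2)
  step 5: p2  (read b: p2→p2)
  step 6: p2  (read b: p2→p2)
  step 7: p2  (read b: p2→p2)

So i = 1, j = 2, giving x = w[0:1] = b, y = w[1:2] = b, z = w[2:7] = babbb.
Check: |xy| = 2 ≤ 3 and |y| = 1 ≥ 1. Reading y takes A from p2 back to p2, so every xyⁱz is accepted.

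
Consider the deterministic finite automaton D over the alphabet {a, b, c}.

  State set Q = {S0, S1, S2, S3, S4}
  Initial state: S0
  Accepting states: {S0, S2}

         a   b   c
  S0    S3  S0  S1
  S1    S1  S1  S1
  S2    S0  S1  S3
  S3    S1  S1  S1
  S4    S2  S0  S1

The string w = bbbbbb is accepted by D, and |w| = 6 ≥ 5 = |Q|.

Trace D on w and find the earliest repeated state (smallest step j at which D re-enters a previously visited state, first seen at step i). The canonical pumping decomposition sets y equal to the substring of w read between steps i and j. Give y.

b

State sequence: S0 -b-> S0 -b-> S0 -b-> S0 -b-> S0 -b-> S0 -b-> S0
First repeat at step 1: S0 was already visited.

So i = 0, j = 1, giving x = w[0:0] = ε, y = w[0:1] = b, z = w[1:6] = bbbbb.
Check: |xy| = 1 ≤ 5 and |y| = 1 ≥ 1. Reading y takes D from S0 back to S0, so every xyⁱz is accepted.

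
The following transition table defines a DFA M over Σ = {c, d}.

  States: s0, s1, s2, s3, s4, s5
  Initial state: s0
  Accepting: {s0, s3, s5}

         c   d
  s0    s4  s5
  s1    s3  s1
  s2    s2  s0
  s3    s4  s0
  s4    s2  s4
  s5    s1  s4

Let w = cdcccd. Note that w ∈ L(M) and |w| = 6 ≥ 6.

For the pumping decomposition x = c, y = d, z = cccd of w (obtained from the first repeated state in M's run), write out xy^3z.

cdddcccd

xy^3z = c·d·d·d·cccd = cdddcccd.
Reading y = d takes M from s4 back to s4, so after x·y·y·y the machine is still in s4, and z then leads to the accepting state s0. Hence cdddcccd ∈ L(M).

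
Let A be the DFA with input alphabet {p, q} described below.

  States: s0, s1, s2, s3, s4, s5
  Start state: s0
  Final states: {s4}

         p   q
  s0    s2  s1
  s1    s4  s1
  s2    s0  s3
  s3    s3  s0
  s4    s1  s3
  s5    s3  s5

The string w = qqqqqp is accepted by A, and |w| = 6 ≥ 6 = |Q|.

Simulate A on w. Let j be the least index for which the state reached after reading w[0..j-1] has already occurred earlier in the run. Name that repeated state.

Run of A on w = q q q q q p:
  step 0: s0  (start)
  step 1: s1  (read q: s0→s1)
  step 2: s1  (read q: s1→s1)   ← first repeat (s1 seen earlier)
  step 3: s1  (read q: s1→s1)
  step 4: s1  (read q: s1→s1)
  step 5: s1  (read q: s1→s1)
  step 6: s4  (read p: s1→s4)

The earliest repeat is at step j = 2: A is in s1, which it already visited at step i = 1.
With |Q| = 6, pigeonhole forces a state repeat no later than step 6; the substring read between the first and second visits to that state can be pumped.

s1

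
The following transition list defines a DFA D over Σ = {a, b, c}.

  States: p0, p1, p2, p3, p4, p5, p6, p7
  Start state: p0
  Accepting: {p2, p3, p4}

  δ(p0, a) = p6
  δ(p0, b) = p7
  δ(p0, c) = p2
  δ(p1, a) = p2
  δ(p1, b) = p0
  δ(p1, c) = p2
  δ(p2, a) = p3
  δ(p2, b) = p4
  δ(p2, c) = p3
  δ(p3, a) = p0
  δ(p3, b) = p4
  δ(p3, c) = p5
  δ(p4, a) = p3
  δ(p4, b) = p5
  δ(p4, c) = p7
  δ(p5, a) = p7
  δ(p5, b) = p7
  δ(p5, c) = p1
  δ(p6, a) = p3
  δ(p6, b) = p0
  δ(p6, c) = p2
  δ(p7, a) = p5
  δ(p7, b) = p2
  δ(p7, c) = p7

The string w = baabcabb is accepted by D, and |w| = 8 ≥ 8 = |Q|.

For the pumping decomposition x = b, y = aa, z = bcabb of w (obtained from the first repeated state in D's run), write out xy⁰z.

xy⁰z = xz = b·bcabb = bbcabb.
Reading y = aa takes D from p7 back to p7, so after x the machine is still in p7, and z then leads to the accepting state p2. Hence bbcabb ∈ L(D).

bbcabb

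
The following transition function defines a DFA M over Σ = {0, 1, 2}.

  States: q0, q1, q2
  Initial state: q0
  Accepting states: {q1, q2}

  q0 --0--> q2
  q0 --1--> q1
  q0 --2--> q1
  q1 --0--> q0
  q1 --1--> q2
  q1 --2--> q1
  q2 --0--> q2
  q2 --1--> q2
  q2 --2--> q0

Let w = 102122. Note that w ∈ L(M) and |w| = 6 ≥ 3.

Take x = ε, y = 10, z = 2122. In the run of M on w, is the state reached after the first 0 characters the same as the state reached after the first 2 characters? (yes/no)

State sequence: q0 -1-> q1 -0-> q0

After x (step 0): q0. After xy (step 2): q0.
They match, so y = 10 drives M around a cycle from q0 back to itself; pumping y any number of times keeps M in q0 before reading z, and xyⁱz ∈ L(M) for every i ≥ 0.

yes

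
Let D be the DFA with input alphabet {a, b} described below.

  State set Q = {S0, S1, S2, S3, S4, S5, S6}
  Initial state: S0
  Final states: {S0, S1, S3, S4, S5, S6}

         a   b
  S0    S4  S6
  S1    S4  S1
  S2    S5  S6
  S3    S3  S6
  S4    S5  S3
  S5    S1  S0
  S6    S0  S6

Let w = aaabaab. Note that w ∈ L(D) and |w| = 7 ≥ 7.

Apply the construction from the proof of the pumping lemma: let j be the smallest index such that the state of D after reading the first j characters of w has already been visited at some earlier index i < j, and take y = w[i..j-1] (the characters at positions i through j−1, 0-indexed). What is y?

b

Run of D on w = a a a b a a b:
  step 0: S0  (start)
  step 1: S4  (read a: S0→S4)
  step 2: S5  (read a: S4→S5)
  step 3: S1  (read a: S5→S1)
  step 4: S1  (read b: S1→S1)   ← first repeat (S1 seen earlier)
  step 5: S4  (read a: S1→S4)
  step 6: S5  (read a: S4→S5)
  step 7: S0  (read b: S5→S0)

So i = 3, j = 4, giving x = w[0:3] = aaa, y = w[3:4] = b, z = w[4:7] = aab.
Check: |xy| = 4 ≤ 7 and |y| = 1 ≥ 1. Reading y takes D from S1 back to S1, so every xyⁱz is accepted.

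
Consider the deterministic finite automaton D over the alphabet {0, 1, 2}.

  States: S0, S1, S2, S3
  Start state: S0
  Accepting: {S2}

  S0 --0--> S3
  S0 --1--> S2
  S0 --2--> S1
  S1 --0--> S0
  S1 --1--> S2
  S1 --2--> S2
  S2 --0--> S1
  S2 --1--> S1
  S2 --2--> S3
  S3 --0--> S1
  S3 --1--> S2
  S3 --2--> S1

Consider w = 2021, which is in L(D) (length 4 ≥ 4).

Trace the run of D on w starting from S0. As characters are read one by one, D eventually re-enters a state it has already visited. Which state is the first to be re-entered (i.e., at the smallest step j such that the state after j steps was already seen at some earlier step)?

S0

State sequence: S0 -2-> S1 -0-> S0 -2-> S1 -1-> S2
First repeat at step 2: S0 was already visited.

The earliest repeat is at step j = 2: D is in S0, which it already visited at step i = 0.
With |Q| = 4, pigeonhole forces a state repeat no later than step 4; the substring read between the first and second visits to that state can be pumped.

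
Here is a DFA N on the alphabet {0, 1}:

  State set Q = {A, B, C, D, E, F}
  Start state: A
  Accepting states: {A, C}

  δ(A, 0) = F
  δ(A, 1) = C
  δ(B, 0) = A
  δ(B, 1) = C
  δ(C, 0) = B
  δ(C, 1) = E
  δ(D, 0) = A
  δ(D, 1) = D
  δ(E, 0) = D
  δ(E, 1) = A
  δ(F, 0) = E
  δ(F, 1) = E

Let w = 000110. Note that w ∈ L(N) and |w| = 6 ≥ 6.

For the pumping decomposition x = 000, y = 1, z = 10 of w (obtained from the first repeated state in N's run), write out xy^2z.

0001110

xy^2z = 000·1·1·10 = 0001110.
Reading y = 1 takes N from D back to D, so after x·y·y the machine is still in D, and z then leads to the accepting state A. Hence 0001110 ∈ L(N).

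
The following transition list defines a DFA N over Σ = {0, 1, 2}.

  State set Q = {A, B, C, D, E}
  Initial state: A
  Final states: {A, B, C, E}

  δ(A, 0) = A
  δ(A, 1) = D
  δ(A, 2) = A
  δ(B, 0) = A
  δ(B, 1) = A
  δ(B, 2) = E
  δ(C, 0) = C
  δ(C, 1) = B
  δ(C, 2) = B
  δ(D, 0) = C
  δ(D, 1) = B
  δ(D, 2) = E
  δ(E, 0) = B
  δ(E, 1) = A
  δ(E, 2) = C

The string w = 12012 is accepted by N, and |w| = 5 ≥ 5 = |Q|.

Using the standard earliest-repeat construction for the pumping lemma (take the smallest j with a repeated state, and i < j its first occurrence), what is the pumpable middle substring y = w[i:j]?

Run of N on w = 1 2 0 1 2:
  step 0: A  (start)
  step 1: D  (read 1: A→D)
  step 2: E  (read 2: D→E)
  step 3: B  (read 0: E→B)
  step 4: A  (read 1: B→A)   ← first repeat (A seen earlier)
  step 5: A  (read 2: A→A)

So i = 0, j = 4, giving x = w[0:0] = ε, y = w[0:4] = 1201, z = w[4:5] = 2.
Check: |xy| = 4 ≤ 5 and |y| = 4 ≥ 1. Reading y takes N from A back to A, so every xyⁱz is accepted.
With |Q| = 5, pigeonhole forces a state repeat no later than step 5; the substring read between the first and second visits to that state can be pumped.

1201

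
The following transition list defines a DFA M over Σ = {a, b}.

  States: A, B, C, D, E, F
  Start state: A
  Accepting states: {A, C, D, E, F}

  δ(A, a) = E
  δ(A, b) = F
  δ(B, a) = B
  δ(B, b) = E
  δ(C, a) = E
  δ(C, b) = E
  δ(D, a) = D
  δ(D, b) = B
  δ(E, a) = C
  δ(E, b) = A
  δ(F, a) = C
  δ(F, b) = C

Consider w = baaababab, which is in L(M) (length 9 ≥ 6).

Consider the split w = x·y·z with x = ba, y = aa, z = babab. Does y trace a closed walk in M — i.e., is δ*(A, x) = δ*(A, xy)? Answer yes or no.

Run of M on the first 4 characters of w = b a a a:
  step 0: A  (start)
  step 1: F  (read b: A→F)
  step 2: C  (read a: F→C)
  step 3: E  (read a: C→E)
  step 4: C  (read a: E→C)

After x (step 2): C. After xy (step 4): C.
They match, so y = aa drives M around a cycle from C back to itself; pumping y any number of times keeps M in C before reading z, and xyⁱz ∈ L(M) for every i ≥ 0.

yes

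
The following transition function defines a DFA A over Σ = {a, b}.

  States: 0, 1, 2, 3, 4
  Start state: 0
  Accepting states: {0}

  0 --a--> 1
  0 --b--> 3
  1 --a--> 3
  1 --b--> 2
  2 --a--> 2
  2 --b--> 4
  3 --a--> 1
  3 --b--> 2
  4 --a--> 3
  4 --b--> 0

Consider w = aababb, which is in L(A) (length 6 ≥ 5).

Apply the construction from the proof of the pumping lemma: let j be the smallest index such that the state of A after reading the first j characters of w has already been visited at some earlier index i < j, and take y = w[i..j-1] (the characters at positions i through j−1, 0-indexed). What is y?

a

Run of A on w = a a b a b b:
  step 0: 0  (start)
  step 1: 1  (read a: 0→1)
  step 2: 3  (read a: 1→3)
  step 3: 2  (read b: 3→2)
  step 4: 2  (read a: 2→2)   ← first repeat (2 seen earlier)
  step 5: 4  (read b: 2→4)
  step 6: 0  (read b: 4→0)

So i = 3, j = 4, giving x = w[0:3] = aab, y = w[3:4] = a, z = w[4:6] = bb.
Check: |xy| = 4 ≤ 5 and |y| = 1 ≥ 1. Reading y takes A from 2 back to 2, so every xyⁱz is accepted.
The DFA has 5 states, so the proof of the pumping lemma guarantees a repeated state among the first 5+1 visited; the segment between the two visits is the pumpable y.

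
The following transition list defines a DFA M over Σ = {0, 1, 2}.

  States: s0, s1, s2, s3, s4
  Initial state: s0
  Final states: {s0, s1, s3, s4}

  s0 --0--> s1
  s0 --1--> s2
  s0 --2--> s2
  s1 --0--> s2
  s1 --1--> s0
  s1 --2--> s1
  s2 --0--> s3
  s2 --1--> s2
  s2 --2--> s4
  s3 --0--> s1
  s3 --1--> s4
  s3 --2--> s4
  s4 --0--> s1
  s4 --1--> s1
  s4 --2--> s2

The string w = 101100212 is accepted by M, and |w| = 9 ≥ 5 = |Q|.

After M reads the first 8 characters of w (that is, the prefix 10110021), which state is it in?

s1

Run of M on the first 8 characters of w = 1 0 1 1 0 0 2 1:
  step 0: s0  (start)
  step 1: s2  (read 1: s0→s2)
  step 2: s3  (read 0: s2→s3)
  step 3: s4  (read 1: s3→s4)
  step 4: s1  (read 1: s4→s1)
  step 5: s2  (read 0: s1→s2)
  step 6: s3  (read 0: s2→s3)
  step 7: s4  (read 2: s3→s4)
  step 8: s1  (read 1: s4→s1)

After reading 8 characters, M is in state s1.
(This kind of state-tracing is the core of the pumping-lemma construction: with 5 states, pigeonhole forces a repeat within the first 5 steps.)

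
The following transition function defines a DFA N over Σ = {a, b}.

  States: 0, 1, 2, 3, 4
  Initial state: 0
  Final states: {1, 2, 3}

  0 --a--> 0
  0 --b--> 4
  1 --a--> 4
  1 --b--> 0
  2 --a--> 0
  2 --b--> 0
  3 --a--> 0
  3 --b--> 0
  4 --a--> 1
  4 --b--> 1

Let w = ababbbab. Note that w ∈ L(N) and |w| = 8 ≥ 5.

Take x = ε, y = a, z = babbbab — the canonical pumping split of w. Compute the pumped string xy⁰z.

babbbab

xy⁰z = xz = ε·babbbab = babbbab.
Reading y = a takes N from 0 back to 0, so after x the machine is still in 0, and z then leads to the accepting state 1. Hence babbbab ∈ L(N).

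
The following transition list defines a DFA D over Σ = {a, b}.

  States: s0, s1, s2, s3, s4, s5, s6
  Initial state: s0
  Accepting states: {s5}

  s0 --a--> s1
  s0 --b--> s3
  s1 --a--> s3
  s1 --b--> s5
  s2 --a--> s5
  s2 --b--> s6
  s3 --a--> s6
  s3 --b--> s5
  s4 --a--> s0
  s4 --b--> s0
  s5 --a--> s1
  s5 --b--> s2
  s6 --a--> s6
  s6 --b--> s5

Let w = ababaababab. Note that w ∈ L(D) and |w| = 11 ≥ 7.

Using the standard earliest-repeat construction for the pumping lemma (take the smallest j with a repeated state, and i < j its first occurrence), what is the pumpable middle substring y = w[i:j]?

ba

State sequence: s0 -a-> s1 -b-> s5 -a-> s1 -b-> s5 -a-> s1 -a-> s3 -b-> s5 -a-> s1 -b-> s5 -a-> s1 -b-> s5
First repeat at step 3: s1 was already visited.

So i = 1, j = 3, giving x = w[0:1] = a, y = w[1:3] = ba, z = w[3:11] = baababab.
Check: |xy| = 3 ≤ 7 and |y| = 2 ≥ 1. Reading y takes D from s1 back to s1, so every xyⁱz is accepted.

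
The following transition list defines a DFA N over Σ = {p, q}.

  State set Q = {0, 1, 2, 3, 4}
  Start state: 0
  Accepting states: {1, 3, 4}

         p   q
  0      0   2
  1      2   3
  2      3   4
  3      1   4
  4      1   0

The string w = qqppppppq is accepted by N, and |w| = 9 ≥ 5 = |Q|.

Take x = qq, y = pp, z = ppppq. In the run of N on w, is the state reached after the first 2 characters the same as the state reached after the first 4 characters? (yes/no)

no

Run of N on the first 4 characters of w = q q p p:
  step 0: 0  (start)
  step 1: 2  (read q: 0→2)
  step 2: 4  (read q: 2→4)
  step 3: 1  (read p: 4→1)
  step 4: 2  (read p: 1→2)

After x (step 2): 4. After xy (step 4): 2.
They differ (4 ≠ 2), so y is not a cycle from the state after x; this split is not the one the pumping-lemma construction produces, and pumping y need not keep the string in L(N).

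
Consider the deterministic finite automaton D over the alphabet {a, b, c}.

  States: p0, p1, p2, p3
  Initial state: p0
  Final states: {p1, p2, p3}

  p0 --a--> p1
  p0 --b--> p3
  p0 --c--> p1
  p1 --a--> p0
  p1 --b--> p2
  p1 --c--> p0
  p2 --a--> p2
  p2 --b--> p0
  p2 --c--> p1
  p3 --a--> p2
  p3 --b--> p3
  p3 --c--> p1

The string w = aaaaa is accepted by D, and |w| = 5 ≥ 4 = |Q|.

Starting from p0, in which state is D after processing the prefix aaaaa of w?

p1

Run of D on the first 5 characters of w = a a a a a:
  step 0: p0  (start)
  step 1: p1  (read a: p0→p1)
  step 2: p0  (read a: p1→p0)
  step 3: p1  (read a: p0→p1)
  step 4: p0  (read a: p1→p0)
  step 5: p1  (read a: p0→p1)

After reading 5 characters, D is in state p1.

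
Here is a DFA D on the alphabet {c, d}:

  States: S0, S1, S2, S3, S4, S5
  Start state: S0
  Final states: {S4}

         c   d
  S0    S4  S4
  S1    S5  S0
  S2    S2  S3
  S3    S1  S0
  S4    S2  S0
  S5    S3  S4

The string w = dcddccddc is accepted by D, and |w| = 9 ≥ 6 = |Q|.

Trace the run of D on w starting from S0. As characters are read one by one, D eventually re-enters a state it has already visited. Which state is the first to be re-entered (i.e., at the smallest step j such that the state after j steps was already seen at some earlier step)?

Run of D on w = d c d d c c d d c:
  step 0: S0  (start)
  step 1: S4  (read d: S0→S4)
  step 2: S2  (read c: S4→S2)
  step 3: S3  (read d: S2→S3)
  step 4: S0  (read d: S3→S0)   ← first repeat (S0 seen earlier)
  step 5: S4  (read c: S0→S4)
  step 6: S2  (read c: S4→S2)
  step 7: S3  (read d: S2→S3)
  step 8: S0  (read d: S3→S0)
  step 9: S4  (read c: S0→S4)

The earliest repeat is at step j = 4: D is in S0, which it already visited at step i = 0.

S0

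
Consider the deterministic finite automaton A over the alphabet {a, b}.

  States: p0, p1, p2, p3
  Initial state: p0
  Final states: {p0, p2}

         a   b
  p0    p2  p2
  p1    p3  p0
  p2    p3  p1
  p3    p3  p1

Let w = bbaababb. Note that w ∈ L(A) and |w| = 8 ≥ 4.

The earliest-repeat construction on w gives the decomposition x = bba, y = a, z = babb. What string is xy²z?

bbaaababb

xy^2z = bba·a·a·babb = bbaaababb.
Reading y = a takes A from p3 back to p3, so after x·y·y the machine is still in p3, and z then leads to the accepting state p0. Hence bbaaababb ∈ L(A).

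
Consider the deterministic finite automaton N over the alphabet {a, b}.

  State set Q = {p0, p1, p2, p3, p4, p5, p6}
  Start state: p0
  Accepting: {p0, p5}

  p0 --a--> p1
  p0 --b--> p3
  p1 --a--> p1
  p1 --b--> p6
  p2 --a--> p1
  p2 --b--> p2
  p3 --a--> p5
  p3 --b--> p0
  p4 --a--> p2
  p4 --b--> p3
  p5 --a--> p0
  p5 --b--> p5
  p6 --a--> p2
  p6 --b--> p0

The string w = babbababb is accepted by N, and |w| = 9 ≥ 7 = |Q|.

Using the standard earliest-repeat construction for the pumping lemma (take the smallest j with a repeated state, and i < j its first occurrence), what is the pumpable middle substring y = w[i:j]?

b

State sequence: p0 -b-> p3 -a-> p5 -b-> p5 -b-> p5 -a-> p0 -b-> p3 -a-> p5 -b-> p5 -b-> p5
First repeat at step 3: p5 was already visited.

So i = 2, j = 3, giving x = w[0:2] = ba, y = w[2:3] = b, z = w[3:9] = bababb.
Check: |xy| = 3 ≤ 7 and |y| = 1 ≥ 1. Reading y takes N from p5 back to p5, so every xyⁱz is accepted.
The DFA has 7 states, so the proof of the pumping lemma guarantees a repeated state among the first 7+1 visited; the segment between the two visits is the pumpable y.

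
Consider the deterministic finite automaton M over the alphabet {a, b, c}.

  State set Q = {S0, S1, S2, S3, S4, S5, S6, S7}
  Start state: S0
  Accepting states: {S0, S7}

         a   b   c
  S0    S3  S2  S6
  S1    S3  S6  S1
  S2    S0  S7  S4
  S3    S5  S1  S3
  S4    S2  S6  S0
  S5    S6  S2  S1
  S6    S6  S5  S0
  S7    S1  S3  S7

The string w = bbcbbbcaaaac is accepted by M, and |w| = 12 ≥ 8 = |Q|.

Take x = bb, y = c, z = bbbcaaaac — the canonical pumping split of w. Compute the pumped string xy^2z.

bbccbbbcaaaac

xy^2z = bb·c·c·bbbcaaaac = bbccbbbcaaaac.
Reading y = c takes M from S7 back to S7, so after x·y·y the machine is still in S7, and z then leads to the accepting state S0. Hence bbccbbbcaaaac ∈ L(M).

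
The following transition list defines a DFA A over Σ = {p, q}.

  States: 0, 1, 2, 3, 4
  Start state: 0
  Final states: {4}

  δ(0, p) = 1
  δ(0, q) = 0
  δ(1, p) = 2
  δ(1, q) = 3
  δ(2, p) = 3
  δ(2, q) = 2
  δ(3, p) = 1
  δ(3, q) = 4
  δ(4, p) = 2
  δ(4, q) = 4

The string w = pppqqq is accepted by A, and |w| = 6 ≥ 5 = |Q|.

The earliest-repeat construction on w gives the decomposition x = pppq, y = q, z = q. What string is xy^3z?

xy^3z = pppq·q·q·q·q = pppqqqqq.
Reading y = q takes A from 4 back to 4, so after x·y·y·y the machine is still in 4, and z then leads to the accepting state 4. Hence pppqqqqq ∈ L(A).

pppqqqqq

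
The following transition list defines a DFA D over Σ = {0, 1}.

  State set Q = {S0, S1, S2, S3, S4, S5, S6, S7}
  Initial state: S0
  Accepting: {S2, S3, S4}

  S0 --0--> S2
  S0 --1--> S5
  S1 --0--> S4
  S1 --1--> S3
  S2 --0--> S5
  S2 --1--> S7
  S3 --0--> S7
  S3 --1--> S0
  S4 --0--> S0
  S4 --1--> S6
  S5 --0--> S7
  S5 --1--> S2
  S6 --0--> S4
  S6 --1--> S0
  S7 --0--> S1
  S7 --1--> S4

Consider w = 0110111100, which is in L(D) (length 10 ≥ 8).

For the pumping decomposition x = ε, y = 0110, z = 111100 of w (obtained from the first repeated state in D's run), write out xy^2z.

xy^2z = ε·0110·0110·111100 = 01100110111100.
Reading y = 0110 takes D from S0 back to S0, so after x·y·y the machine is still in S0, and z then leads to the accepting state S2. Hence 01100110111100 ∈ L(D).

01100110111100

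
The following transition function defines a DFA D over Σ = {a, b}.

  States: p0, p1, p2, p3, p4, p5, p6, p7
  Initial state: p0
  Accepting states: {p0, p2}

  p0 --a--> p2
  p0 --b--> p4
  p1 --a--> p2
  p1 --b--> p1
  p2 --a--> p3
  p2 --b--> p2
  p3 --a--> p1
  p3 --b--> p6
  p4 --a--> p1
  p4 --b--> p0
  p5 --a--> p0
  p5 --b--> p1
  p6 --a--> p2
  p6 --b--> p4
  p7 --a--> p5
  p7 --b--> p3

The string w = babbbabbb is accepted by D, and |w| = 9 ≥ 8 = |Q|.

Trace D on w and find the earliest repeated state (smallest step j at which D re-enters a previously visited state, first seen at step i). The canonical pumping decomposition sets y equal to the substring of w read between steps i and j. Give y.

State sequence: p0 -b-> p4 -a-> p1 -b-> p1 -b-> p1 -b-> p1 -a-> p2 -b-> p2 -b-> p2 -b-> p2
First repeat at step 3: p1 was already visited.

So i = 2, j = 3, giving x = w[0:2] = ba, y = w[2:3] = b, z = w[3:9] = bbabbb.
Check: |xy| = 3 ≤ 8 and |y| = 1 ≥ 1. Reading y takes D from p1 back to p1, so every xyⁱz is accepted.
Since D has 8 states, any run of length ≥ 8 visits 8+1 states, so by pigeonhole some state repeats within the first 8 steps — that repeat gives the pumpable loop.

b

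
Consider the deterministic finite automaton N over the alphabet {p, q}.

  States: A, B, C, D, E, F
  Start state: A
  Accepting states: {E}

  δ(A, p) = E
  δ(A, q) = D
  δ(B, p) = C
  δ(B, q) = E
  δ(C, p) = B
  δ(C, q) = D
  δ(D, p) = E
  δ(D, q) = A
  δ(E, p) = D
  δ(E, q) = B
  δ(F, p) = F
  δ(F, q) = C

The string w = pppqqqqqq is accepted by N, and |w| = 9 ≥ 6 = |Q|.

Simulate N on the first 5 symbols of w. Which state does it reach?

Run of N on the first 5 characters of w = p p p q q:
  step 0: A  (start)
  step 1: E  (read p: A→E)
  step 2: D  (read p: E→D)
  step 3: E  (read p: D→E)
  step 4: B  (read q: E→B)
  step 5: E  (read q: B→E)

After reading 5 characters, N is in state E.
(This kind of state-tracing is the core of the pumping-lemma construction: with 6 states, pigeonhole forces a repeat within the first 6 steps.)

E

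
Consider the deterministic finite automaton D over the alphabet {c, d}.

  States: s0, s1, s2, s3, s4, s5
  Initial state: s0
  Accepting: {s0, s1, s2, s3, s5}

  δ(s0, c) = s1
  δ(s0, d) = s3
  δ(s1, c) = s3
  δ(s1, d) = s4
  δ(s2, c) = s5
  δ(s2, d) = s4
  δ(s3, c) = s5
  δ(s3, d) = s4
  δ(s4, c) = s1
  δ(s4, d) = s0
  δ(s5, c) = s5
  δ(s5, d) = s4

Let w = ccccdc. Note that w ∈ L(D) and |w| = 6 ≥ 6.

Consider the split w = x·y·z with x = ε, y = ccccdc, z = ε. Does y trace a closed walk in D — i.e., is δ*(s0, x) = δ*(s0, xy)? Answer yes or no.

no

State sequence: s0 -c-> s1 -c-> s3 -c-> s5 -c-> s5 -d-> s4 -c-> s1

After x (step 0): s0. After xy (step 6): s1.
They differ (s0 ≠ s1), so y is not a cycle from the state after x; this split is not the one the pumping-lemma construction produces, and pumping y need not keep the string in L(D).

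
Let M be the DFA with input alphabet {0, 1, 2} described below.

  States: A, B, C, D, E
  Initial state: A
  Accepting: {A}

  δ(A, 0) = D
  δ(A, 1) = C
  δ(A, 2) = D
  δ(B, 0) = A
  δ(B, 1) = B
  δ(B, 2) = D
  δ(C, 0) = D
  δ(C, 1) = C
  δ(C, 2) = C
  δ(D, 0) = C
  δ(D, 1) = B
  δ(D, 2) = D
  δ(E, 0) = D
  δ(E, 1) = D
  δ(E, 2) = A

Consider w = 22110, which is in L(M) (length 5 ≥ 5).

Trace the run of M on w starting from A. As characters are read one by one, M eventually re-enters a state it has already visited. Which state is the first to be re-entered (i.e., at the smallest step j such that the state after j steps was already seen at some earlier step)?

State sequence: A -2-> D -2-> D -1-> B -1-> B -0-> A
First repeat at step 2: D was already visited.

The earliest repeat is at step j = 2: M is in D, which it already visited at step i = 1.

D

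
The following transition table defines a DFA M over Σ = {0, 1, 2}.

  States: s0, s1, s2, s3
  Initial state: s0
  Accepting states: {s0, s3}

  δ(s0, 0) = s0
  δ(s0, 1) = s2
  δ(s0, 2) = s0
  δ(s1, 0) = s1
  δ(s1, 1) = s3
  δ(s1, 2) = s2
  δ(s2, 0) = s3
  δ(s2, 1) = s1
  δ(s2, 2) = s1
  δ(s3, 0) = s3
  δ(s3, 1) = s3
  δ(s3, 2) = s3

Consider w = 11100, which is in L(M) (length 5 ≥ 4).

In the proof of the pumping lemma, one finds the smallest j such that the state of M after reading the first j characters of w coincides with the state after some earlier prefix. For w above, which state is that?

s3

Run of M on w = 1 1 1 0 0:
  step 0: s0  (start)
  step 1: s2  (read 1: s0→s2)
  step 2: s1  (read 1: s2→s1)
  step 3: s3  (read 1: s1→s3)
  step 4: s3  (read 0: s3→s3)   ← first repeat (s3 seen earlier)
  step 5: s3  (read 0: s3→s3)

The earliest repeat is at step j = 4: M is in s3, which it already visited at step i = 3.
Since M has 4 states, any run of length ≥ 4 visits 4+1 states, so by pigeonhole some state repeats within the first 4 steps — that repeat gives the pumpable loop.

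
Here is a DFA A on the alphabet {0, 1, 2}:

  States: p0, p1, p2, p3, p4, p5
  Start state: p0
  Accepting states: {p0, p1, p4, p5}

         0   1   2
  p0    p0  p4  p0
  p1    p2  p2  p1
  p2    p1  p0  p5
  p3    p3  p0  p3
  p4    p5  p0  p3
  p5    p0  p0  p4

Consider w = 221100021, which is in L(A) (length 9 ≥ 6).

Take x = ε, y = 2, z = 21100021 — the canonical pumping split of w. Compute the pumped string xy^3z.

22221100021

xy^3z = ε·2·2·2·21100021 = 22221100021.
Reading y = 2 takes A from p0 back to p0, so after x·y·y·y the machine is still in p0, and z then leads to the accepting state p4. Hence 22221100021 ∈ L(A).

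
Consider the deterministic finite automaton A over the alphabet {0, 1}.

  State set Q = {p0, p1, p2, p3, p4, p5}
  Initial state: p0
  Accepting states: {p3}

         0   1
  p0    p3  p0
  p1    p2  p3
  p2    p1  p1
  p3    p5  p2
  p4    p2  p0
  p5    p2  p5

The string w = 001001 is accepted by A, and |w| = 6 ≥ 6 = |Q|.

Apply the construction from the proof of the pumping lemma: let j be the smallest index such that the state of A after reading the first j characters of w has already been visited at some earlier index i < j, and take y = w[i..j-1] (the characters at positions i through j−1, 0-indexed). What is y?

Run of A on w = 0 0 1 0 0 1:
  step 0: p0  (start)
  step 1: p3  (read 0: p0→p3)
  step 2: p5  (read 0: p3→p5)
  step 3: p5  (read 1: p5→p5)   ← first repeat (p5 seen earlier)
  step 4: p2  (read 0: p5→p2)
  step 5: p1  (read 0: p2→p1)
  step 6: p3  (read 1: p1→p3)

So i = 2, j = 3, giving x = w[0:2] = 00, y = w[2:3] = 1, z = w[3:6] = 001.
Check: |xy| = 3 ≤ 6 and |y| = 1 ≥ 1. Reading y takes A from p5 back to p5, so every xyⁱz is accepted.
Pumping length from the standard proof: p = 6 (the number of states). The repeated state found above gives |xy| = j ≤ 6 and |y| = j − i ≥ 1.

1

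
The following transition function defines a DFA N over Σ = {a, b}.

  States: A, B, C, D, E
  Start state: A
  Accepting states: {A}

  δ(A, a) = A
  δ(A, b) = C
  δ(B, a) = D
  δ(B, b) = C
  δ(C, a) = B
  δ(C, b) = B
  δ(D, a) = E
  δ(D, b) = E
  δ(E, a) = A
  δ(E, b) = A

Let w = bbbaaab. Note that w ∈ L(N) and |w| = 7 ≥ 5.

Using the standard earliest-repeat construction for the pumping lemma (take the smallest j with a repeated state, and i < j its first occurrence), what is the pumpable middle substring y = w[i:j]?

bb

Run of N on w = b b b a a a b:
  step 0: A  (start)
  step 1: C  (read b: A→C)
  step 2: B  (read b: C→B)
  step 3: C  (read b: B→C)   ← first repeat (C seen earlier)
  step 4: B  (read a: C→B)
  step 5: D  (read a: B→D)
  step 6: E  (read a: D→E)
  step 7: A  (read b: E→A)

So i = 1, j = 3, giving x = w[0:1] = b, y = w[1:3] = bb, z = w[3:7] = aaab.
Check: |xy| = 3 ≤ 5 and |y| = 2 ≥ 1. Reading y takes N from C back to C, so every xyⁱz is accepted.
The DFA has 5 states, so the proof of the pumping lemma guarantees a repeated state among the first 5+1 visited; the segment between the two visits is the pumpable y.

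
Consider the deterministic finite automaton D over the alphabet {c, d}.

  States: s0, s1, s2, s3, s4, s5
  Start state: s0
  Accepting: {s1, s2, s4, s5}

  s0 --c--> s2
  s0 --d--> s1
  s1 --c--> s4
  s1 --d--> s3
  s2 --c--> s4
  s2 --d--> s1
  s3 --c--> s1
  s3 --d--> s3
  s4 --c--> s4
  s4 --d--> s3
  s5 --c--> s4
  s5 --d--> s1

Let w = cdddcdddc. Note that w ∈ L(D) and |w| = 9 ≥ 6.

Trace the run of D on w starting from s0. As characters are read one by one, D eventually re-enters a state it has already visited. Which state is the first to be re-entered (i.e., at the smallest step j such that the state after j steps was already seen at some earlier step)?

State sequence: s0 -c-> s2 -d-> s1 -d-> s3 -d-> s3 -c-> s1 -d-> s3 -d-> s3 -d-> s3 -c-> s1
First repeat at step 4: s3 was already visited.

The earliest repeat is at step j = 4: D is in s3, which it already visited at step i = 3.
Since D has 6 states, any run of length ≥ 6 visits 6+1 states, so by pigeonhole some state repeats within the first 6 steps — that repeat gives the pumpable loop.

s3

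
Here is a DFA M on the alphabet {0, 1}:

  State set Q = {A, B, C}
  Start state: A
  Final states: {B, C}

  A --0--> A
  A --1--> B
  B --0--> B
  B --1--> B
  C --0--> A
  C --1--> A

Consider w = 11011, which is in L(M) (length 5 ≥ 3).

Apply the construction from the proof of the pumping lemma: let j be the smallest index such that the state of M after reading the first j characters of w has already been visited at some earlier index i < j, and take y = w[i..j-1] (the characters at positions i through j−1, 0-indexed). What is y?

Run of M on w = 1 1 0 1 1:
  step 0: A  (start)
  step 1: B  (read 1: A→B)
  step 2: B  (read 1: B→B)   ← first repeat (B seen earlier)
  step 3: B  (read 0: B→B)
  step 4: B  (read 1: B→B)
  step 5: B  (read 1: B→B)

So i = 1, j = 2, giving x = w[0:1] = 1, y = w[1:2] = 1, z = w[2:5] = 011.
Check: |xy| = 2 ≤ 3 and |y| = 1 ≥ 1. Reading y takes M from B back to B, so every xyⁱz is accepted.
Pumping length from the standard proof: p = 3 (the number of states). The repeated state found above gives |xy| = j ≤ 3 and |y| = j − i ≥ 1.

1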